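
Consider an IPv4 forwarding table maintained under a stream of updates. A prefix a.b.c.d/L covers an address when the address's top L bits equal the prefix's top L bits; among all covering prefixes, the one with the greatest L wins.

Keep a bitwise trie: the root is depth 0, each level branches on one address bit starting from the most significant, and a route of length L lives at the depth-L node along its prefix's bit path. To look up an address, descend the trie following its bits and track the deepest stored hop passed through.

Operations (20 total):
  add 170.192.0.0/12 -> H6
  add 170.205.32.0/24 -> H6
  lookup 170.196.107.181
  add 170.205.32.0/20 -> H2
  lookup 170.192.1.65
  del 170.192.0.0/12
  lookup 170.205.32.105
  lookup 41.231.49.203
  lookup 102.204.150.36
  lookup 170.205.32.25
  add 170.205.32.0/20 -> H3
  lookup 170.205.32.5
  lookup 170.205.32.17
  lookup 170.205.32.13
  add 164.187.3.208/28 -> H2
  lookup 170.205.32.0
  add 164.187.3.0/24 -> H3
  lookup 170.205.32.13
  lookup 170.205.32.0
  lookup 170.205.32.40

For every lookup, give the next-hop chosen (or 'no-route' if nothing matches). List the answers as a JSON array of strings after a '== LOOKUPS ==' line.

Process each operation:
  add 170.192.0.0/12 -> H6 at depth 12
  add 170.205.32.0/24 -> H6 at depth 24
  ? 170.196.107.181  path d0:-→d1:-→d2:-→d3:-→d4:-→d5:-→d6:-→d7:-→d8:-→d9:-→d10:-→d11:-→d12:H6  best=H6
  add 170.205.32.0/20 -> H2 at depth 20
  ? 170.192.1.65  path d0:-→d1:-→d2:-→d3:-→d4:-→d5:-→d6:-→d7:-→d8:-→d9:-→d10:-→d11:-→d12:H6  best=H6
  - 170.192.0.0/12 clear@12
  ? 170.205.32.105  path d0:-→d1:-→d2:-→d3:-→d4:-→d5:-→d6:-→d7:-→d8:-→d9:-→d10:-→d11:-→d12:-→d13:-→d14:-→d15:-→d16:-→d17:-→d18:-→d19:-→d20:H2→d21:-→d22:-→d23:-→d24:H6  best=H6
  ? 41.231.49.203  path d0:-  best=no-route
  ? 102.204.150.36  path d0:-  best=no-route
  ? 170.205.32.25  path d0:-→d1:-→d2:-→d3:-→d4:-→d5:-→d6:-→d7:-→d8:-→d9:-→d10:-→d11:-→d12:-→d13:-→d14:-→d15:-→d16:-→d17:-→d18:-→d19:-→d20:H2→d21:-→d22:-→d23:-→d24:H6  best=H6
  add 170.205.32.0/20 -> H3 at depth 20
  ? 170.205.32.5  path d0:-→d1:-→d2:-→d3:-→d4:-→d5:-→d6:-→d7:-→d8:-→d9:-→d10:-→d11:-→d12:-→d13:-→d14:-→d15:-→d16:-→d17:-→d18:-→d19:-→d20:H3→d21:-→d22:-→d23:-→d24:H6  best=H6
  ? 170.205.32.17  path d0:-→d1:-→d2:-→d3:-→d4:-→d5:-→d6:-→d7:-→d8:-→d9:-→d10:-→d11:-→d12:-→d13:-→d14:-→d15:-→d16:-→d17:-→d18:-→d19:-→d20:H3→d21:-→d22:-→d23:-→d24:H6  best=H6
  ? 170.205.32.13  path d0:-→d1:-→d2:-→d3:-→d4:-→d5:-→d6:-→d7:-→d8:-→d9:-→d10:-→d11:-→d12:-→d13:-→d14:-→d15:-→d16:-→d17:-→d18:-→d19:-→d20:H3→d21:-→d22:-→d23:-→d24:H6  best=H6
  add 164.187.3.208/28 -> H2 at depth 28
  ? 170.205.32.0  path d0:-→d1:-→d2:-→d3:-→d4:-→d5:-→d6:-→d7:-→d8:-→d9:-→d10:-→d11:-→d12:-→d13:-→d14:-→d15:-→d16:-→d17:-→d18:-→d19:-→d20:H3→d21:-→d22:-→d23:-→d24:H6  best=H6
  add 164.187.3.0/24 -> H3 at depth 24
  ? 170.205.32.13  path d0:-→d1:-→d2:-→d3:-→d4:-→d5:-→d6:-→d7:-→d8:-→d9:-→d10:-→d11:-→d12:-→d13:-→d14:-→d15:-→d16:-→d17:-→d18:-→d19:-→d20:H3→d21:-→d22:-→d23:-→d24:H6  best=H6
  ? 170.205.32.0  path d0:-→d1:-→d2:-→d3:-→d4:-→d5:-→d6:-→d7:-→d8:-→d9:-→d10:-→d11:-→d12:-→d13:-→d14:-→d15:-→d16:-→d17:-→d18:-→d19:-→d20:H3→d21:-→d22:-→d23:-→d24:H6  best=H6
  ? 170.205.32.40  path d0:-→d1:-→d2:-→d3:-→d4:-→d5:-→d6:-→d7:-→d8:-→d9:-→d10:-→d11:-→d12:-→d13:-→d14:-→d15:-→d16:-→d17:-→d18:-→d19:-→d20:H3→d21:-→d22:-→d23:-→d24:H6  best=H6

== LOOKUPS ==
["H6","H6","H6","no-route","no-route","H6","H6","H6","H6","H6","H6","H6","H6"]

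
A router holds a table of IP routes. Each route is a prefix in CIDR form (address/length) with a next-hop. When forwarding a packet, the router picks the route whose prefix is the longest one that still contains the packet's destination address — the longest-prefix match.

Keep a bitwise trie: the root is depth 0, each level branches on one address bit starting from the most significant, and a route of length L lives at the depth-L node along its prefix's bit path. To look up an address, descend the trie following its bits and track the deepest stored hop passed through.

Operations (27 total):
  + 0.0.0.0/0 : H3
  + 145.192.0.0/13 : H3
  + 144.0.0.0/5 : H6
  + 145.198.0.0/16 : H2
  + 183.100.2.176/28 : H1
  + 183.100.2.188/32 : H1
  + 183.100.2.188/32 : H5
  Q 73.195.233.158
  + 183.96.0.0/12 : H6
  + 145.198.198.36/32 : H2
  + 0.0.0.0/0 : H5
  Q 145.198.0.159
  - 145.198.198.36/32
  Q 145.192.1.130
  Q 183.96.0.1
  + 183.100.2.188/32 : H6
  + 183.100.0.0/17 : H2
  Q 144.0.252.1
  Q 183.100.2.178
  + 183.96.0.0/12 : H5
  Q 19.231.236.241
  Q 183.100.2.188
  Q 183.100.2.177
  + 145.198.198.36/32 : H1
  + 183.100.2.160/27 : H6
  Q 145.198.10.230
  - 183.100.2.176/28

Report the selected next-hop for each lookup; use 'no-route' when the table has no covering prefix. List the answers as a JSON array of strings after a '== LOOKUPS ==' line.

Process each operation:
  + 0.0.0.0/0 (H3) depth=0
  + 145.192.0.0/13 (H3) depth=13
  + 144.0.0.0/5 (H6) depth=5
  + 145.198.0.0/16 (H2) depth=16
  + 183.100.2.176/28 (H1) depth=28
  + 183.100.2.188/32 (H1) depth=32
  + 183.100.2.188/32 (H5) depth=32
  ? 73.195.233.158  path d0:H3  best=H3
  + 183.96.0.0/12 (H6) depth=12
  + 145.198.198.36/32 (H2) depth=32
  + 0.0.0.0/0 (H5) depth=0
  ? 145.198.0.159  path d0:H5→d1:-→d2:-→d3:-→d4:-→d5:H6→d6:-→d7:-→d8:-→d9:-→d10:-→d11:-→d12:-→d13:H3→d14:-→d15:-→d16:H2  best=H2
  del 145.198.198.36/32 (clear depth 32)
  ? 145.192.1.130  path d0:H5→d1:-→d2:-→d3:-→d4:-→d5:H6→d6:-→d7:-→d8:-→d9:-→d10:-→d11:-→d12:-→d13:H3  best=H3
  ? 183.96.0.1  path d0:H5→d1:-→d2:-→d3:-→d4:-→d5:-→d6:-→d7:-→d8:-→d9:-→d10:-→d11:-→d12:H6→d13:-  best=H6
  + 183.100.2.188/32 (H6) depth=32
  + 183.100.0.0/17 (H2) depth=17
  ? 144.0.252.1  path d0:H5→d1:-→d2:-→d3:-→d4:-→d5:H6→d6:-→d7:-  best=H6
  ? 183.100.2.178  path d0:H5→d1:-→d2:-→d3:-→d4:-→d5:-→d6:-→d7:-→d8:-→d9:-→d10:-→d11:-→d12:H6→d13:-→d14:-→d15:-→d16:-→d17:H2→d18:-→d19:-→d20:-→d21:-→d22:-→d23:-→d24:-→d25:-→d26:-→d27:-→d28:H1  best=H1
  + 183.96.0.0/12 (H5) depth=12
  ? 19.231.236.241  path d0:H5  best=H5
  ? 183.100.2.188  path d0:H5→d1:-→d2:-→d3:-→d4:-→d5:-→d6:-→d7:-→d8:-→d9:-→d10:-→d11:-→d12:H5→d13:-→d14:-→d15:-→d16:-→d17:H2→d18:-→d19:-→d20:-→d21:-→d22:-→d23:-→d24:-→d25:-→d26:-→d27:-→d28:H1→d29:-→d30:-→d31:-→d32:H6  best=H6
  ? 183.100.2.177  path d0:H5→d1:-→d2:-→d3:-→d4:-→d5:-→d6:-→d7:-→d8:-→d9:-→d10:-→d11:-→d12:H5→d13:-→d14:-→d15:-→d16:-→d17:H2→d18:-→d19:-→d20:-→d21:-→d22:-→d23:-→d24:-→d25:-→d26:-→d27:-→d28:H1  best=H1
  + 145.198.198.36/32 (H1) depth=32
  + 183.100.2.160/27 (H6) depth=27
  ? 145.198.10.230  path d0:H5→d1:-→d2:-→d3:-→d4:-→d5:H6→d6:-→d7:-→d8:-→d9:-→d10:-→d11:-→d12:-→d13:H3→d14:-→d15:-→d16:H2  best=H2
  del 183.100.2.176/28 (clear depth 28)

== LOOKUPS ==
["H3","H2","H3","H6","H6","H1","H5","H6","H1","H2"]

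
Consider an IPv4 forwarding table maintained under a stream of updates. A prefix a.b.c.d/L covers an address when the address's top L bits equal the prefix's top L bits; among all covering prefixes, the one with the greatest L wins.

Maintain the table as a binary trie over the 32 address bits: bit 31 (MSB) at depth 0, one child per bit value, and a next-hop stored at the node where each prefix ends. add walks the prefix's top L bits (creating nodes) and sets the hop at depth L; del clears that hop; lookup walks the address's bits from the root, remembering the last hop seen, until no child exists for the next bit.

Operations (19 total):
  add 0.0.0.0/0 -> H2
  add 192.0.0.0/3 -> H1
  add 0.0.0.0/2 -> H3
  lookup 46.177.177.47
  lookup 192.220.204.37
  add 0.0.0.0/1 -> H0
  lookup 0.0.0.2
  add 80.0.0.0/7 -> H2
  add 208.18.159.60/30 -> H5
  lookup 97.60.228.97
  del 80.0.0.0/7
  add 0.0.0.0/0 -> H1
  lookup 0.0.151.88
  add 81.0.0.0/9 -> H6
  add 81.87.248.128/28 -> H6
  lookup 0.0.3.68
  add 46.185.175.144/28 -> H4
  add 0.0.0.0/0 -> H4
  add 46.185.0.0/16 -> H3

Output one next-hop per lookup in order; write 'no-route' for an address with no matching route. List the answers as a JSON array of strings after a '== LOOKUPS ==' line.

Process each operation:
  + 0.0.0.0/0 (H2) depth=0
  + 192.0.0.0/3 (H1) depth=3
  + 0.0.0.0/2 (H3) depth=2
  lookup 46.177.177.47: bits 00 walk d0:H2→d1:-→d2:H3 -> H3
  lookup 192.220.204.37: bits 110 walk d0:H2→d1:-→d2:-→d3:H1 -> H1
  + 0.0.0.0/1 (H0) depth=1
  lookup 0.0.0.2: bits 00 walk d0:H2→d1:H0→d2:H3 -> H3
  + 80.0.0.0/7 (H2) depth=7
  + 208.18.159.60/30 (H5) depth=30
  lookup 97.60.228.97: bits 01 walk d0:H2→d1:H0→d2:- -> H0
  del 80.0.0.0/7 (clear depth 7)
  + 0.0.0.0/0 (H1) depth=0
  lookup 0.0.151.88: bits 00 walk d0:H1→d1:H0→d2:H3 -> H3
  + 81.0.0.0/9 (H6) depth=9
  + 81.87.248.128/28 (H6) depth=28
  lookup 0.0.3.68: bits 00 walk d0:H1→d1:H0→d2:H3 -> H3
  + 46.185.175.144/28 (H4) depth=28
  + 0.0.0.0/0 (H4) depth=0
  + 46.185.0.0/16 (H3) depth=16

== LOOKUPS ==
["H3","H1","H3","H0","H3","H3"]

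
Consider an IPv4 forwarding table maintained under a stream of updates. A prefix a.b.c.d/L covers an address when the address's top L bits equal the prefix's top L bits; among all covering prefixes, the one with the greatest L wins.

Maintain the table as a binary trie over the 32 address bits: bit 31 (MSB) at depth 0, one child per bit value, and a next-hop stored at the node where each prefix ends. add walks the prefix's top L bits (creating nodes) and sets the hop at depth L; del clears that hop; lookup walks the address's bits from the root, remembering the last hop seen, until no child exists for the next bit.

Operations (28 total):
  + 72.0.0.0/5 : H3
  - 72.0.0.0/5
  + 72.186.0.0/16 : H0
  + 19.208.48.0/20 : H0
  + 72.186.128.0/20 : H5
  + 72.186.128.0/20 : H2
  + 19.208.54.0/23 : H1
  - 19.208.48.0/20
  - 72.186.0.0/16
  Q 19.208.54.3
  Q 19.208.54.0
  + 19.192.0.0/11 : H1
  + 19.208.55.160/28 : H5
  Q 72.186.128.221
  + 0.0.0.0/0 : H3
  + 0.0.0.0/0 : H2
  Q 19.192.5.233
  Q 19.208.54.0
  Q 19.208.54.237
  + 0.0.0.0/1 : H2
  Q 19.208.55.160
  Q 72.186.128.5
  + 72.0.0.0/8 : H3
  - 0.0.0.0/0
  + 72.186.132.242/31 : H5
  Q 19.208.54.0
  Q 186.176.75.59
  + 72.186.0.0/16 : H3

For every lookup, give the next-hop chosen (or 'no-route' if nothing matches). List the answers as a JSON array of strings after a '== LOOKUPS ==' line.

Apply in order:
  + 72.0.0.0/5 (H3) depth=5
  del 72.0.0.0/5 (clear depth 5)
  + 72.186.0.0/16 (H0) depth=16
  + 19.208.48.0/20 (H0) depth=20
  + 72.186.128.0/20 (H5) depth=20
  + 72.186.128.0/20 (H2) depth=20
  + 19.208.54.0/23 (H1) depth=23
  del 19.208.48.0/20 (clear depth 20)
  del 72.186.0.0/16 (clear depth 16)
  ? 19.208.54.3  path d0:-→d1:-→d2:-→d3:-→d4:-→d5:-→d6:-→d7:-→d8:-→d9:-→d10:-→d11:-→d12:-→d13:-→d14:-→d15:-→d16:-→d17:-→d18:-→d19:-→d20:-→d21:-→d22:-→d23:H1  best=H1
  ? 19.208.54.0  path d0:-→d1:-→d2:-→d3:-→d4:-→d5:-→d6:-→d7:-→d8:-→d9:-→d10:-→d11:-→d12:-→d13:-→d14:-→d15:-→d16:-→d17:-→d18:-→d19:-→d20:-→d21:-→d22:-→d23:H1  best=H1
  + 19.192.0.0/11 (H1) depth=11
  + 19.208.55.160/28 (H5) depth=28
  ? 72.186.128.221  path d0:-→d1:-→d2:-→d3:-→d4:-→d5:-→d6:-→d7:-→d8:-→d9:-→d10:-→d11:-→d12:-→d13:-→d14:-→d15:-→d16:-→d17:-→d18:-→d19:-→d20:H2  best=H2
  + 0.0.0.0/0 (H3) depth=0
  + 0.0.0.0/0 (H2) depth=0
  ? 19.192.5.233  path d0:H2→d1:-→d2:-→d3:-→d4:-→d5:-→d6:-→d7:-→d8:-→d9:-→d10:-→d11:H1  best=H1
  ? 19.208.54.0  path d0:H2→d1:-→d2:-→d3:-→d4:-→d5:-→d6:-→d7:-→d8:-→d9:-→d10:-→d11:H1→d12:-→d13:-→d14:-→d15:-→d16:-→d17:-→d18:-→d19:-→d20:-→d21:-→d22:-→d23:H1  best=H1
  ? 19.208.54.237  path d0:H2→d1:-→d2:-→d3:-→d4:-→d5:-→d6:-→d7:-→d8:-→d9:-→d10:-→d11:H1→d12:-→d13:-→d14:-→d15:-→d16:-→d17:-→d18:-→d19:-→d20:-→d21:-→d22:-→d23:H1  best=H1
  + 0.0.0.0/1 (H2) depth=1
  ? 19.208.55.160  path d0:H2→d1:H2→d2:-→d3:-→d4:-→d5:-→d6:-→d7:-→d8:-→d9:-→d10:-→d11:H1→d12:-→d13:-→d14:-→d15:-→d16:-→d17:-→d18:-→d19:-→d20:-→d21:-→d22:-→d23:H1→d24:-→d25:-→d26:-→d27:-→d28:H5  best=H5
  ? 72.186.128.5  path d0:H2→d1:H2→d2:-→d3:-→d4:-→d5:-→d6:-→d7:-→d8:-→d9:-→d10:-→d11:-→d12:-→d13:-→d14:-→d15:-→d16:-→d17:-→d18:-→d19:-→d20:H2  best=H2
  + 72.0.0.0/8 (H3) depth=8
  del 0.0.0.0/0 (clear depth 0)
  + 72.186.132.242/31 (H5) depth=31
  ? 19.208.54.0  path d0:-→d1:H2→d2:-→d3:-→d4:-→d5:-→d6:-→d7:-→d8:-→d9:-→d10:-→d11:H1→d12:-→d13:-→d14:-→d15:-→d16:-→d17:-→d18:-→d19:-→d20:-→d21:-→d22:-→d23:H1  best=H1
  ? 186.176.75.59  path d0:-  best=no-route
  + 72.186.0.0/16 (H3) depth=16

== LOOKUPS ==
["H1","H1","H2","H1","H1","H1","H5","H2","H1","no-route"]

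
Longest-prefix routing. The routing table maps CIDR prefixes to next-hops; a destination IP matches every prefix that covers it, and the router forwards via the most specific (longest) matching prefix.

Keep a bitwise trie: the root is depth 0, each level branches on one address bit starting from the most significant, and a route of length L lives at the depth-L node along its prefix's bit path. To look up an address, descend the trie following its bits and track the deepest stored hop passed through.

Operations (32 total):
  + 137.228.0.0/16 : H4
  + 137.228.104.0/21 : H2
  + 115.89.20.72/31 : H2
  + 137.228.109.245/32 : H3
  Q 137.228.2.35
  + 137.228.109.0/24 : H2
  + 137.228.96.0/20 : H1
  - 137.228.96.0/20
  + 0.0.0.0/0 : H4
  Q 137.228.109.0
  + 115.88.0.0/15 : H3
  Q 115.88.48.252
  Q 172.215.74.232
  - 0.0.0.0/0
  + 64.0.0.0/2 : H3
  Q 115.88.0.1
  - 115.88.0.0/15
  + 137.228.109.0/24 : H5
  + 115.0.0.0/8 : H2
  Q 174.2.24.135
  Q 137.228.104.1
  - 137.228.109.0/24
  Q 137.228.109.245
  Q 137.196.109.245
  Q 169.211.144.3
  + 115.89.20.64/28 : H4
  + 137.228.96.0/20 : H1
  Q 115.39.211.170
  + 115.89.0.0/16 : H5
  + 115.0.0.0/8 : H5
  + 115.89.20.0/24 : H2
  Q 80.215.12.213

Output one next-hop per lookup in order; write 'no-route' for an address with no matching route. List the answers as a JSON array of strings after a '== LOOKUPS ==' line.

Trace:
  + 137.228.0.0/16 (H4) depth=16
  + 137.228.104.0/21 (H2) depth=21
  + 115.89.20.72/31 (H2) depth=31
  + 137.228.109.245/32 (H3) depth=32
  lookup 137.228.2.35: bits 10001001111001000 walk d0:-→d1:-→d2:-→d3:-→d4:-→d5:-→d6:-→d7:-→d8:-→d9:-→d10:-→d11:-→d12:-→d13:-→d14:-→d15:-→d16:H4→d17:- -> H4
  + 137.228.109.0/24 (H2) depth=24
  + 137.228.96.0/20 (H1) depth=20
  del 137.228.96.0/20 (clear depth 20)
  + 0.0.0.0/0 (H4) depth=0
  lookup 137.228.109.0: bits 100010011110010001101101 walk d0:H4→d1:-→d2:-→d3:-→d4:-→d5:-→d6:-→d7:-→d8:-→d9:-→d10:-→d11:-→d12:-→d13:-→d14:-→d15:-→d16:H4→d17:-→d18:-→d19:-→d20:-→d21:H2→d22:-→d23:-→d24:H2 -> H2
  + 115.88.0.0/15 (H3) depth=15
  lookup 115.88.48.252: bits 011100110101100 walk d0:H4→d1:-→d2:-→d3:-→d4:-→d5:-→d6:-→d7:-→d8:-→d9:-→d10:-→d11:-→d12:-→d13:-→d14:-→d15:H3 -> H3
  lookup 172.215.74.232: bits 10 walk d0:H4→d1:-→d2:- -> H4
  del 0.0.0.0/0 (clear depth 0)
  + 64.0.0.0/2 (H3) depth=2
  lookup 115.88.0.1: bits 011100110101100 walk d0:-→d1:-→d2:H3→d3:-→d4:-→d5:-→d6:-→d7:-→d8:-→d9:-→d10:-→d11:-→d12:-→d13:-→d14:-→d15:H3 -> H3
  del 115.88.0.0/15 (clear depth 15)
  + 137.228.109.0/24 (H5) depth=24
  + 115.0.0.0/8 (H2) depth=8
  lookup 174.2.24.135: bits 10 walk d0:-→d1:-→d2:- -> no-route
  lookup 137.228.104.1: bits 100010011110010001101 walk d0:-→d1:-→d2:-→d3:-→d4:-→d5:-→d6:-→d7:-→d8:-→d9:-→d10:-→d11:-→d12:-→d13:-→d14:-→d15:-→d16:H4→d17:-→d18:-→d19:-→d20:-→d21:H2 -> H2
  del 137.228.109.0/24 (clear depth 24)
  lookup 137.228.109.245: bits 10001001111001000110110111110101 walk d0:-→d1:-→d2:-→d3:-→d4:-→d5:-→d6:-→d7:-→d8:-→d9:-→d10:-→d11:-→d12:-→d13:-→d14:-→d15:-→d16:H4→d17:-→d18:-→d19:-→d20:-→d21:H2→d22:-→d23:-→d24:-→d25:-→d26:-→d27:-→d28:-→d29:-→d30:-→d31:-→d32:H3 -> H3
  lookup 137.196.109.245: bits 1000100111 walk d0:-→d1:-→d2:-→d3:-→d4:-→d5:-→d6:-→d7:-→d8:-→d9:-→d10:- -> no-route
  lookup 169.211.144.3: bits 10 walk d0:-→d1:-→d2:- -> no-route
  + 115.89.20.64/28 (H4) depth=28
  + 137.228.96.0/20 (H1) depth=20
  lookup 115.39.211.170: bits 011100110 walk d0:-→d1:-→d2:H3→d3:-→d4:-→d5:-→d6:-→d7:-→d8:H2→d9:- -> H2
  + 115.89.0.0/16 (H5) depth=16
  + 115.0.0.0/8 (H5) depth=8
  + 115.89.20.0/24 (H2) depth=24
  lookup 80.215.12.213: bits 01 walk d0:-→d1:-→d2:H3 -> H3

== LOOKUPS ==
["H4","H2","H3","H4","H3","no-route","H2","H3","no-route","no-route","H2","H3"]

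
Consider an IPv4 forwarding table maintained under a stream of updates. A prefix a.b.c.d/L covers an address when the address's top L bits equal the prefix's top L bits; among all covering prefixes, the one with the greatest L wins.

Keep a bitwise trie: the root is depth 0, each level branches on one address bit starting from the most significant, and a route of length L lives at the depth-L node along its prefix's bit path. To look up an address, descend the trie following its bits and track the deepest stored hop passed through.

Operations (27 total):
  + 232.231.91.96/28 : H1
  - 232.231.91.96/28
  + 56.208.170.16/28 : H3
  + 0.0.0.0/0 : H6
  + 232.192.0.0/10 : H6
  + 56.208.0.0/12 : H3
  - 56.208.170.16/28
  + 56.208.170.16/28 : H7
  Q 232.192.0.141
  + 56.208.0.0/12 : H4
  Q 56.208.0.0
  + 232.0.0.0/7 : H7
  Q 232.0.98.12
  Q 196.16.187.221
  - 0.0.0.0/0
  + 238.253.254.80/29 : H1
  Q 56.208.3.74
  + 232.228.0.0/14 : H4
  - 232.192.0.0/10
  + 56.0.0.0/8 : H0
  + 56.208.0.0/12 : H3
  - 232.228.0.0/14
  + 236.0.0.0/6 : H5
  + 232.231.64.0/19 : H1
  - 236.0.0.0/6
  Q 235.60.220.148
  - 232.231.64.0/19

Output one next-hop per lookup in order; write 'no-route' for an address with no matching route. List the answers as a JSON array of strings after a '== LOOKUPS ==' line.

Trace:
  + 232.231.91.96/28 (H1) depth=28
  del 232.231.91.96/28 (clear depth 28)
  + 56.208.170.16/28 (H3) depth=28
  + 0.0.0.0/0 (H6) depth=0
  + 232.192.0.0/10 (H6) depth=10
  + 56.208.0.0/12 (H3) depth=12
  del 56.208.170.16/28 (clear depth 28)
  + 56.208.170.16/28 (H7) depth=28
  lookup 232.192.0.141: bits 1110100011 walk d0:H6→d1:-→d2:-→d3:-→d4:-→d5:-→d6:-→d7:-→d8:-→d9:-→d10:H6 -> H6
  + 56.208.0.0/12 (H4) depth=12
  lookup 56.208.0.0: bits 0011100011010000 walk d0:H6→d1:-→d2:-→d3:-→d4:-→d5:-→d6:-→d7:-→d8:-→d9:-→d10:-→d11:-→d12:H4→d13:-→d14:-→d15:-→d16:- -> H4
  + 232.0.0.0/7 (H7) depth=7
  lookup 232.0.98.12: bits 11101000 walk d0:H6→d1:-→d2:-→d3:-→d4:-→d5:-→d6:-→d7:H7→d8:- -> H7
  lookup 196.16.187.221: bits 11 walk d0:H6→d1:-→d2:- -> H6
  del 0.0.0.0/0 (clear depth 0)
  + 238.253.254.80/29 (H1) depth=29
  lookup 56.208.3.74: bits 0011100011010000 walk d0:-→d1:-→d2:-→d3:-→d4:-→d5:-→d6:-→d7:-→d8:-→d9:-→d10:-→d11:-→d12:H4→d13:-→d14:-→d15:-→d16:- -> H4
  + 232.228.0.0/14 (H4) depth=14
  del 232.192.0.0/10 (clear depth 10)
  + 56.0.0.0/8 (H0) depth=8
  + 56.208.0.0/12 (H3) depth=12
  del 232.228.0.0/14 (clear depth 14)
  + 236.0.0.0/6 (H5) depth=6
  + 232.231.64.0/19 (H1) depth=19
  del 236.0.0.0/6 (clear depth 6)
  lookup 235.60.220.148: bits 111010 walk d0:-→d1:-→d2:-→d3:-→d4:-→d5:-→d6:- -> no-route
  del 232.231.64.0/19 (clear depth 19)

== LOOKUPS ==
["H6","H4","H7","H6","H4","no-route"]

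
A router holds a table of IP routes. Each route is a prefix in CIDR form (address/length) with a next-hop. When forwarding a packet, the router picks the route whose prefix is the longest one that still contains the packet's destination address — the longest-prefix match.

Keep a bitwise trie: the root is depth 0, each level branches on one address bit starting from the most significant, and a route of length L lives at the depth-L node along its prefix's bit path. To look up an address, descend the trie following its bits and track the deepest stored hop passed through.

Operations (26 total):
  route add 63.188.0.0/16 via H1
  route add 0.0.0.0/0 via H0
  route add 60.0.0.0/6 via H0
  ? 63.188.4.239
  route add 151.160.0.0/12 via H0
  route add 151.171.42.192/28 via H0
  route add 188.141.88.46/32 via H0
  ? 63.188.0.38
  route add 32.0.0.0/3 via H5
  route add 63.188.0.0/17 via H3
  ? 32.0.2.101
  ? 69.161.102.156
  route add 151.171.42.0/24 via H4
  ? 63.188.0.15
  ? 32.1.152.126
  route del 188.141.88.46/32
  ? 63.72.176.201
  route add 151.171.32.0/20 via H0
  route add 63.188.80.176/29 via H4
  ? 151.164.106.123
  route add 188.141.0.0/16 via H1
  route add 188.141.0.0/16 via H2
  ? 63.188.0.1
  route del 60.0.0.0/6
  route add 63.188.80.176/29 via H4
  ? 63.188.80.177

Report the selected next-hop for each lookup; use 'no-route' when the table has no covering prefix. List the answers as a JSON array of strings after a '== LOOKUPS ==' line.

Trace:
  + 63.188.0.0/16 (H1) depth=16
  + 0.0.0.0/0 (H0) depth=0
  + 60.0.0.0/6 (H0) depth=6
  ? 63.188.4.239  path d0:H0→d1:-→d2:-→d3:-→d4:-→d5:-→d6:H0→d7:-→d8:-→d9:-→d10:-→d11:-→d12:-→d13:-→d14:-→d15:-→d16:H1  best=H1
  + 151.160.0.0/12 (H0) depth=12
  + 151.171.42.192/28 (H0) depth=28
  + 188.141.88.46/32 (H0) depth=32
  ? 63.188.0.38  path d0:H0→d1:-→d2:-→d3:-→d4:-→d5:-→d6:H0→d7:-→d8:-→d9:-→d10:-→d11:-→d12:-→d13:-→d14:-→d15:-→d16:H1  best=H1
  + 32.0.0.0/3 (H5) depth=3
  + 63.188.0.0/17 (H3) depth=17
  ? 32.0.2.101  path d0:H0→d1:-→d2:-→d3:H5  best=H5
  ? 69.161.102.156  path d0:H0→d1:-  best=H0
  + 151.171.42.0/24 (H4) depth=24
  ? 63.188.0.15  path d0:H0→d1:-→d2:-→d3:H5→d4:-→d5:-→d6:H0→d7:-→d8:-→d9:-→d10:-→d11:-→d12:-→d13:-→d14:-→d15:-→d16:H1→d17:H3  best=H3
  ? 32.1.152.126  path d0:H0→d1:-→d2:-→d3:H5  best=H5
  del 188.141.88.46/32 (clear depth 32)
  ? 63.72.176.201  path d0:H0→d1:-→d2:-→d3:H5→d4:-→d5:-→d6:H0→d7:-→d8:-  best=H0
  + 151.171.32.0/20 (H0) depth=20
  + 63.188.80.176/29 (H4) depth=29
  ? 151.164.106.123  path d0:H0→d1:-→d2:-→d3:-→d4:-→d5:-→d6:-→d7:-→d8:-→d9:-→d10:-→d11:-→d12:H0  best=H0
  + 188.141.0.0/16 (H1) depth=16
  + 188.141.0.0/16 (H2) depth=16
  ? 63.188.0.1  path d0:H0→d1:-→d2:-→d3:H5→d4:-→d5:-→d6:H0→d7:-→d8:-→d9:-→d10:-→d11:-→d12:-→d13:-→d14:-→d15:-→d16:H1→d17:H3  best=H3
  del 60.0.0.0/6 (clear depth 6)
  + 63.188.80.176/29 (H4) depth=29
  ? 63.188.80.177  path d0:H0→d1:-→d2:-→d3:H5→d4:-→d5:-→d6:-→d7:-→d8:-→d9:-→d10:-→d11:-→d12:-→d13:-→d14:-→d15:-→d16:H1→d17:H3→d18:-→d19:-→d20:-→d21:-→d22:-→d23:-→d24:-→d25:-→d26:-→d27:-→d28:-→d29:H4  best=H4

== LOOKUPS ==
["H1","H1","H5","H0","H3","H5","H0","H0","H3","H4"]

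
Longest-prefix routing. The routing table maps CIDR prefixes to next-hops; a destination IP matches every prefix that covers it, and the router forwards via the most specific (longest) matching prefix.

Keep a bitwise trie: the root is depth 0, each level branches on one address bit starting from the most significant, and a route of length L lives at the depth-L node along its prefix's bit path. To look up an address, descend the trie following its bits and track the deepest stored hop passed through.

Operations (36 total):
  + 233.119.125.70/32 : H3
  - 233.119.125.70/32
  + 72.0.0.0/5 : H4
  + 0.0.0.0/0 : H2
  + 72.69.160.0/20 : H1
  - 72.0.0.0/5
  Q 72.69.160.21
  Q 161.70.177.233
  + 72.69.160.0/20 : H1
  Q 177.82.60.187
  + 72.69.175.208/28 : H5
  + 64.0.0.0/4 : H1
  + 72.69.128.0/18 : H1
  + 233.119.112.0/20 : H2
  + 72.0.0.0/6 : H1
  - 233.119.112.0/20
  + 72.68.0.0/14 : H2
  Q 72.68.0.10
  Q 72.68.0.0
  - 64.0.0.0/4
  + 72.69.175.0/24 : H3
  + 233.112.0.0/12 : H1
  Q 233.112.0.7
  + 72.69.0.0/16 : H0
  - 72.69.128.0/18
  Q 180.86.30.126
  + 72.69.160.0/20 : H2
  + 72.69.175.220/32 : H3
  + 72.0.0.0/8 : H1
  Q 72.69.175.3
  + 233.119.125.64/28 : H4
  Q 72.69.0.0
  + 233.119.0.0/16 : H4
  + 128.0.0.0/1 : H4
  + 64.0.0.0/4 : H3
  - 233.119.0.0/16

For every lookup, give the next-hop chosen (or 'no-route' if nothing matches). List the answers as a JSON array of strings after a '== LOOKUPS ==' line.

Apply in order:
  add 233.119.125.70/32 -> H3 at depth 32
  - 233.119.125.70/32 clear@32
  add 72.0.0.0/5 -> H4 at depth 5
  add 0.0.0.0/0 -> H2 at depth 0
  add 72.69.160.0/20 -> H1 at depth 20
  - 72.0.0.0/5 clear@5
  Q 72.69.160.21: descend 01001000010001011010 ; hops seen [H2,H1] ; pick H1
  Q 161.70.177.233: descend 1 ; hops seen [H2] ; pick H2
  add 72.69.160.0/20 -> H1 at depth 20
  Q 177.82.60.187: descend 1 ; hops seen [H2] ; pick H2
  add 72.69.175.208/28 -> H5 at depth 28
  add 64.0.0.0/4 -> H1 at depth 4
  add 72.69.128.0/18 -> H1 at depth 18
  add 233.119.112.0/20 -> H2 at depth 20
  add 72.0.0.0/6 -> H1 at depth 6
  - 233.119.112.0/20 clear@20
  add 72.68.0.0/14 -> H2 at depth 14
  Q 72.68.0.10: descend 010010000100010 ; hops seen [H2,H1,H1,H2] ; pick H2
  Q 72.68.0.0: descend 010010000100010 ; hops seen [H2,H1,H1,H2] ; pick H2
  - 64.0.0.0/4 clear@4
  add 72.69.175.0/24 -> H3 at depth 24
  add 233.112.0.0/12 -> H1 at depth 12
  Q 233.112.0.7: descend 1110100101110 ; hops seen [H2,H1] ; pick H1
  add 72.69.0.0/16 -> H0 at depth 16
  - 72.69.128.0/18 clear@18
  Q 180.86.30.126: descend 1 ; hops seen [H2] ; pick H2
  add 72.69.160.0/20 -> H2 at depth 20
  add 72.69.175.220/32 -> H3 at depth 32
  add 72.0.0.0/8 -> H1 at depth 8
  Q 72.69.175.3: descend 010010000100010110101111 ; hops seen [H2,H1,H1,H2,H0,H2,H3] ; pick H3
  add 233.119.125.64/28 -> H4 at depth 28
  Q 72.69.0.0: descend 0100100001000101 ; hops seen [H2,H1,H1,H2,H0] ; pick H0
  add 233.119.0.0/16 -> H4 at depth 16
  add 128.0.0.0/1 -> H4 at depth 1
  add 64.0.0.0/4 -> H3 at depth 4
  - 233.119.0.0/16 clear@16

== LOOKUPS ==
["H1","H2","H2","H2","H2","H1","H2","H3","H0"]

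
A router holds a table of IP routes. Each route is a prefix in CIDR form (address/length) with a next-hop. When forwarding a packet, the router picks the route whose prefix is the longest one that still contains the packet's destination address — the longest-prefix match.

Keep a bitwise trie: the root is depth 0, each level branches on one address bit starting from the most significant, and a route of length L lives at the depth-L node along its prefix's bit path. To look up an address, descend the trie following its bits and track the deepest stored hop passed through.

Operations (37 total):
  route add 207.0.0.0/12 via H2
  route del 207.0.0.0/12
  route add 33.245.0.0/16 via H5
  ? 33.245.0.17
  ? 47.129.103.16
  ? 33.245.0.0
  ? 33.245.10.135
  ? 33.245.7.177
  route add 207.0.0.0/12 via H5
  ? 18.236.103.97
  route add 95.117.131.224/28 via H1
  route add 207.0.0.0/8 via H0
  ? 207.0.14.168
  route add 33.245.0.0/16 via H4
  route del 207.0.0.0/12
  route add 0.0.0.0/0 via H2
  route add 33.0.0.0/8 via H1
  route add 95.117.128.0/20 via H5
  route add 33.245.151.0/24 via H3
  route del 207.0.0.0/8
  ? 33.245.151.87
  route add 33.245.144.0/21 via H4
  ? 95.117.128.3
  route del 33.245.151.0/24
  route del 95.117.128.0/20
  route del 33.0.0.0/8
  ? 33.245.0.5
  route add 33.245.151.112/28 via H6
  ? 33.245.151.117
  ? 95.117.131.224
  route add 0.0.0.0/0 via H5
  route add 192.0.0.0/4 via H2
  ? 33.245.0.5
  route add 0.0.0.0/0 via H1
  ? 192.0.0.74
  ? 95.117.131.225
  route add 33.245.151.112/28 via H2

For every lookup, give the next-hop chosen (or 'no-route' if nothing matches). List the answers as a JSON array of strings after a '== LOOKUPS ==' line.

Trace:
  add 207.0.0.0/12 -> H2 at depth 12
  - 207.0.0.0/12 clear@12
  add 33.245.0.0/16 -> H5 at depth 16
  lookup 33.245.0.17: bits 0010000111110101 walk d0:-→d1:-→d2:-→d3:-→d4:-→d5:-→d6:-→d7:-→d8:-→d9:-→d10:-→d11:-→d12:-→d13:-→d14:-→d15:-→d16:H5 -> H5
  lookup 47.129.103.16: bits 0010 walk d0:-→d1:-→d2:-→d3:-→d4:- -> no-route
  lookup 33.245.0.0: bits 0010000111110101 walk d0:-→d1:-→d2:-→d3:-→d4:-→d5:-→d6:-→d7:-→d8:-→d9:-→d10:-→d11:-→d12:-→d13:-→d14:-→d15:-→d16:H5 -> H5
  lookup 33.245.10.135: bits 0010000111110101 walk d0:-→d1:-→d2:-→d3:-→d4:-→d5:-→d6:-→d7:-→d8:-→d9:-→d10:-→d11:-→d12:-→d13:-→d14:-→d15:-→d16:H5 -> H5
  lookup 33.245.7.177: bits 0010000111110101 walk d0:-→d1:-→d2:-→d3:-→d4:-→d5:-→d6:-→d7:-→d8:-→d9:-→d10:-→d11:-→d12:-→d13:-→d14:-→d15:-→d16:H5 -> H5
  add 207.0.0.0/12 -> H5 at depth 12
  lookup 18.236.103.97: bits 00 walk d0:-→d1:-→d2:- -> no-route
  add 95.117.131.224/28 -> H1 at depth 28
  add 207.0.0.0/8 -> H0 at depth 8
  lookup 207.0.14.168: bits 110011110000 walk d0:-→d1:-→d2:-→d3:-→d4:-→d5:-→d6:-→d7:-→d8:H0→d9:-→d10:-→d11:-→d12:H5 -> H5
  add 33.245.0.0/16 -> H4 at depth 16
  - 207.0.0.0/12 clear@12
  add 0.0.0.0/0 -> H2 at depth 0
  add 33.0.0.0/8 -> H1 at depth 8
  add 95.117.128.0/20 -> H5 at depth 20
  add 33.245.151.0/24 -> H3 at depth 24
  - 207.0.0.0/8 clear@8
  lookup 33.245.151.87: bits 001000011111010110010111 walk d0:H2→d1:-→d2:-→d3:-→d4:-→d5:-→d6:-→d7:-→d8:H1→d9:-→d10:-→d11:-→d12:-→d13:-→d14:-→d15:-→d16:H4→d17:-→d18:-→d19:-→d20:-→d21:-→d22:-→d23:-→d24:H3 -> H3
  add 33.245.144.0/21 -> H4 at depth 21
  lookup 95.117.128.3: bits 0101111101110101100000 walk d0:H2→d1:-→d2:-→d3:-→d4:-→d5:-→d6:-→d7:-→d8:-→d9:-→d10:-→d11:-→d12:-→d13:-→d14:-→d15:-→d16:-→d17:-→d18:-→d19:-→d20:H5→d21:-→d22:- -> H5
  - 33.245.151.0/24 clear@24
  - 95.117.128.0/20 clear@20
  - 33.0.0.0/8 clear@8
  lookup 33.245.0.5: bits 0010000111110101 walk d0:H2→d1:-→d2:-→d3:-→d4:-→d5:-→d6:-→d7:-→d8:-→d9:-→d10:-→d11:-→d12:-→d13:-→d14:-→d15:-→d16:H4 -> H4
  add 33.245.151.112/28 -> H6 at depth 28
  lookup 33.245.151.117: bits 0010000111110101100101110111 walk d0:H2→d1:-→d2:-→d3:-→d4:-→d5:-→d6:-→d7:-→d8:-→d9:-→d10:-→d11:-→d12:-→d13:-→d14:-→d15:-→d16:H4→d17:-→d18:-→d19:-→d20:-→d21:H4→d22:-→d23:-→d24:-→d25:-→d26:-→d27:-→d28:H6 -> H6
  lookup 95.117.131.224: bits 0101111101110101100000111110 walk d0:H2→d1:-→d2:-→d3:-→d4:-→d5:-→d6:-→d7:-→d8:-→d9:-→d10:-→d11:-→d12:-→d13:-→d14:-→d15:-→d16:-→d17:-→d18:-→d19:-→d20:-→d21:-→d22:-→d23:-→d24:-→d25:-→d26:-→d27:-→d28:H1 -> H1
  add 0.0.0.0/0 -> H5 at depth 0
  add 192.0.0.0/4 -> H2 at depth 4
  lookup 33.245.0.5: bits 0010000111110101 walk d0:H5→d1:-→d2:-→d3:-→d4:-→d5:-→d6:-→d7:-→d8:-→d9:-→d10:-→d11:-→d12:-→d13:-→d14:-→d15:-→d16:H4 -> H4
  add 0.0.0.0/0 -> H1 at depth 0
  lookup 192.0.0.74: bits 1100 walk d0:H1→d1:-→d2:-→d3:-→d4:H2 -> H2
  lookup 95.117.131.225: bits 0101111101110101100000111110 walk d0:H1→d1:-→d2:-→d3:-→d4:-→d5:-→d6:-→d7:-→d8:-→d9:-→d10:-→d11:-→d12:-→d13:-→d14:-→d15:-→d16:-→d17:-→d18:-→d19:-→d20:-→d21:-→d22:-→d23:-→d24:-→d25:-→d26:-→d27:-→d28:H1 -> H1
  add 33.245.151.112/28 -> H2 at depth 28

== LOOKUPS ==
["H5","no-route","H5","H5","H5","no-route","H5","H3","H5","H4","H6","H1","H4","H2","H1"]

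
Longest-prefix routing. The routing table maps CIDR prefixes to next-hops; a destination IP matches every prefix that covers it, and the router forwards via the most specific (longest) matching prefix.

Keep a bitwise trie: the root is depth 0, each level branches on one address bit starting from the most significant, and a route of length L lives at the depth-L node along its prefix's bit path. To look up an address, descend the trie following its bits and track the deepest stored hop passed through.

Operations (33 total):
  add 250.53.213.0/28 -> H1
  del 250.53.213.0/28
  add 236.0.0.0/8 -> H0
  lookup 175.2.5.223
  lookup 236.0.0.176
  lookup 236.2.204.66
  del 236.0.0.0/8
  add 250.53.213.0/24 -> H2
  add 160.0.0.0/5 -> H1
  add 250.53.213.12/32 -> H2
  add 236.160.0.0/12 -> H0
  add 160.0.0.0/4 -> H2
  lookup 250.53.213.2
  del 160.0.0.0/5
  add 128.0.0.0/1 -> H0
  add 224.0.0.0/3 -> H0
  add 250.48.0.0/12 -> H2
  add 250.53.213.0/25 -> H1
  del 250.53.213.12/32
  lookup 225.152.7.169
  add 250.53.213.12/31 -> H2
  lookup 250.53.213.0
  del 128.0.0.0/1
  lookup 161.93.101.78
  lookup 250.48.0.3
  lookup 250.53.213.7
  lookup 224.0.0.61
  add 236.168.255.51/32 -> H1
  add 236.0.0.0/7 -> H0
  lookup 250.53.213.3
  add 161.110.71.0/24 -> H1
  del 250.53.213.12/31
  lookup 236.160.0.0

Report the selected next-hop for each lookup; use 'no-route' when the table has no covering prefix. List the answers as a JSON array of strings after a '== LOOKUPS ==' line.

Trace:
  + 250.53.213.0/28 (H1) depth=28
  - 250.53.213.0/28 clear@28
  + 236.0.0.0/8 (H0) depth=8
  ? 175.2.5.223  path d0:-→d1:-  best=no-route
  ? 236.0.0.176  path d0:-→d1:-→d2:-→d3:-→d4:-→d5:-→d6:-→d7:-→d8:H0  best=H0
  ? 236.2.204.66  path d0:-→d1:-→d2:-→d3:-→d4:-→d5:-→d6:-→d7:-→d8:H0  best=H0
  - 236.0.0.0/8 clear@8
  + 250.53.213.0/24 (H2) depth=24
  + 160.0.0.0/5 (H1) depth=5
  + 250.53.213.12/32 (H2) depth=32
  + 236.160.0.0/12 (H0) depth=12
  + 160.0.0.0/4 (H2) depth=4
  ? 250.53.213.2  path d0:-→d1:-→d2:-→d3:-→d4:-→d5:-→d6:-→d7:-→d8:-→d9:-→d10:-→d11:-→d12:-→d13:-→d14:-→d15:-→d16:-→d17:-→d18:-→d19:-→d20:-→d21:-→d22:-→d23:-→d24:H2→d25:-→d26:-→d27:-→d28:-  best=H2
  - 160.0.0.0/5 clear@5
  + 128.0.0.0/1 (H0) depth=1
  + 224.0.0.0/3 (H0) depth=3
  + 250.48.0.0/12 (H2) depth=12
  + 250.53.213.0/25 (H1) depth=25
  - 250.53.213.12/32 clear@32
  ? 225.152.7.169  path d0:-→d1:H0→d2:-→d3:H0→d4:-  best=H0
  + 250.53.213.12/31 (H2) depth=31
  ? 250.53.213.0  path d0:-→d1:H0→d2:-→d3:H0→d4:-→d5:-→d6:-→d7:-→d8:-→d9:-→d10:-→d11:-→d12:H2→d13:-→d14:-→d15:-→d16:-→d17:-→d18:-→d19:-→d20:-→d21:-→d22:-→d23:-→d24:H2→d25:H1→d26:-→d27:-→d28:-  best=H1
  - 128.0.0.0/1 clear@1
  ? 161.93.101.78  path d0:-→d1:-→d2:-→d3:-→d4:H2→d5:-  best=H2
  ? 250.48.0.3  path d0:-→d1:-→d2:-→d3:H0→d4:-→d5:-→d6:-→d7:-→d8:-→d9:-→d10:-→d11:-→d12:H2→d13:-  best=H2
  ? 250.53.213.7  path d0:-→d1:-→d2:-→d3:H0→d4:-→d5:-→d6:-→d7:-→d8:-→d9:-→d10:-→d11:-→d12:H2→d13:-→d14:-→d15:-→d16:-→d17:-→d18:-→d19:-→d20:-→d21:-→d22:-→d23:-→d24:H2→d25:H1→d26:-→d27:-→d28:-  best=H1
  ? 224.0.0.61  path d0:-→d1:-→d2:-→d3:H0→d4:-  best=H0
  + 236.168.255.51/32 (H1) depth=32
  + 236.0.0.0/7 (H0) depth=7
  ? 250.53.213.3  path d0:-→d1:-→d2:-→d3:H0→d4:-→d5:-→d6:-→d7:-→d8:-→d9:-→d10:-→d11:-→d12:H2→d13:-→d14:-→d15:-→d16:-→d17:-→d18:-→d19:-→d20:-→d21:-→d22:-→d23:-→d24:H2→d25:H1→d26:-→d27:-→d28:-  best=H1
  + 161.110.71.0/24 (H1) depth=24
  - 250.53.213.12/31 clear@31
  ? 236.160.0.0  path d0:-→d1:-→d2:-→d3:H0→d4:-→d5:-→d6:-→d7:H0→d8:-→d9:-→d10:-→d11:-→d12:H0  best=H0

== LOOKUPS ==
["no-route","H0","H0","H2","H0","H1","H2","H2","H1","H0","H1","H0"]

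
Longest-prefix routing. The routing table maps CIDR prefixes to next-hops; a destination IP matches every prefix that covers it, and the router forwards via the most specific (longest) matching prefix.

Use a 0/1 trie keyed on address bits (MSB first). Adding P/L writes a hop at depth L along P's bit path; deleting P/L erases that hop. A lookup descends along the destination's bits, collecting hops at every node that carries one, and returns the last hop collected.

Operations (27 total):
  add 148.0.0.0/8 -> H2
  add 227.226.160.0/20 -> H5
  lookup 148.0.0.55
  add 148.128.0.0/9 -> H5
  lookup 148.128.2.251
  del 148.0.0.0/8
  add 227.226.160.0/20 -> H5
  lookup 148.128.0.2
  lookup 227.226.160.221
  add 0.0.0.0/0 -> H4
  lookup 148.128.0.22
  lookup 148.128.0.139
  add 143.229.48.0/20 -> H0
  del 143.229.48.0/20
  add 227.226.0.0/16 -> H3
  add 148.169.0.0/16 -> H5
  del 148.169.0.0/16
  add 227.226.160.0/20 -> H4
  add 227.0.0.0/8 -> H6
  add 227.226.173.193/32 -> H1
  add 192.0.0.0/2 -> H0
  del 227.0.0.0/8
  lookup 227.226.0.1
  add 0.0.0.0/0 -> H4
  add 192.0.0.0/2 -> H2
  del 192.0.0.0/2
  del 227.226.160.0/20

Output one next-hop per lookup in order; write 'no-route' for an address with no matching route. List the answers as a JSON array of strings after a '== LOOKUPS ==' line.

Process each operation:
  + 148.0.0.0/8 (H2) depth=8
  + 227.226.160.0/20 (H5) depth=20
  Q 148.0.0.55: descend 10010100 ; hops seen [H2] ; pick H2
  + 148.128.0.0/9 (H5) depth=9
  Q 148.128.2.251: descend 100101001 ; hops seen [H2,H5] ; pick H5
  del 148.0.0.0/8 (clear depth 8)
  + 227.226.160.0/20 (H5) depth=20
  Q 148.128.0.2: descend 100101001 ; hops seen [H5] ; pick H5
  Q 227.226.160.221: descend 11100011111000101010 ; hops seen [H5] ; pick H5
  + 0.0.0.0/0 (H4) depth=0
  Q 148.128.0.22: descend 100101001 ; hops seen [H4,H5] ; pick H5
  Q 148.128.0.139: descend 100101001 ; hops seen [H4,H5] ; pick H5
  + 143.229.48.0/20 (H0) depth=20
  del 143.229.48.0/20 (clear depth 20)
  + 227.226.0.0/16 (H3) depth=16
  + 148.169.0.0/16 (H5) depth=16
  del 148.169.0.0/16 (clear depth 16)
  + 227.226.160.0/20 (H4) depth=20
  + 227.0.0.0/8 (H6) depth=8
  + 227.226.173.193/32 (H1) depth=32
  + 192.0.0.0/2 (H0) depth=2
  del 227.0.0.0/8 (clear depth 8)
  Q 227.226.0.1: descend 1110001111100010 ; hops seen [H4,H0,H3] ; pick H3
  + 0.0.0.0/0 (H4) depth=0
  + 192.0.0.0/2 (H2) depth=2
  del 192.0.0.0/2 (clear depth 2)
  del 227.226.160.0/20 (clear depth 20)

== LOOKUPS ==
["H2","H5","H5","H5","H5","H5","H3"]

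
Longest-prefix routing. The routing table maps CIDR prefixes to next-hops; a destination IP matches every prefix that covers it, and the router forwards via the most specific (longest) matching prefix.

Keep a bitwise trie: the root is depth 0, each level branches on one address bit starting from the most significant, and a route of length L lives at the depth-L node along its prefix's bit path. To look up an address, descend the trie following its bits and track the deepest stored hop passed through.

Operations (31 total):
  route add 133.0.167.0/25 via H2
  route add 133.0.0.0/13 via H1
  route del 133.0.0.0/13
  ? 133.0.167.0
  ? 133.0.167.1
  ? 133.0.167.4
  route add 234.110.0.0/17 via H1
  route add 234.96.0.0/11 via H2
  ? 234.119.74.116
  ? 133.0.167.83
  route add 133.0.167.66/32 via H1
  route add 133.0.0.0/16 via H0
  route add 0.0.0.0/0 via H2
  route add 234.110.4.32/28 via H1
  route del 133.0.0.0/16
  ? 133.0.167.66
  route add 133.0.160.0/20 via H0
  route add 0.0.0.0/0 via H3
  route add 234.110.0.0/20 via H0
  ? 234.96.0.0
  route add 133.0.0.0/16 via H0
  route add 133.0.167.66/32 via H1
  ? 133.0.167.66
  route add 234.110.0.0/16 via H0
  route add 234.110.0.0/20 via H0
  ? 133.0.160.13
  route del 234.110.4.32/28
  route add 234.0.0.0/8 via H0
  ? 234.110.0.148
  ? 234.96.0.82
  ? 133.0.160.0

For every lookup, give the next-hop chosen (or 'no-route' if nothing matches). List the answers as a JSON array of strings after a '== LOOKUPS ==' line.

Trace:
  add 133.0.167.0/25 -> H2 at depth 25
  add 133.0.0.0/13 -> H1 at depth 13
  - 133.0.0.0/13 clear@13
  Q 133.0.167.0: descend 1000010100000000101001110 ; hops seen [H2] ; pick H2
  Q 133.0.167.1: descend 1000010100000000101001110 ; hops seen [H2] ; pick H2
  Q 133.0.167.4: descend 1000010100000000101001110 ; hops seen [H2] ; pick H2
  add 234.110.0.0/17 -> H1 at depth 17
  add 234.96.0.0/11 -> H2 at depth 11
  Q 234.119.74.116: descend 11101010011 ; hops seen [H2] ; pick H2
  Q 133.0.167.83: descend 1000010100000000101001110 ; hops seen [H2] ; pick H2
  add 133.0.167.66/32 -> H1 at depth 32
  add 133.0.0.0/16 -> H0 at depth 16
  add 0.0.0.0/0 -> H2 at depth 0
  add 234.110.4.32/28 -> H1 at depth 28
  - 133.0.0.0/16 clear@16
  Q 133.0.167.66: descend 10000101000000001010011101000010 ; hops seen [H2,H2,H1] ; pick H1
  add 133.0.160.0/20 -> H0 at depth 20
  add 0.0.0.0/0 -> H3 at depth 0
  add 234.110.0.0/20 -> H0 at depth 20
  Q 234.96.0.0: descend 111010100110 ; hops seen [H3,H2] ; pick H2
  add 133.0.0.0/16 -> H0 at depth 16
  add 133.0.167.66/32 -> H1 at depth 32
  Q 133.0.167.66: descend 10000101000000001010011101000010 ; hops seen [H3,H0,H0,H2,H1] ; pick H1
  add 234.110.0.0/16 -> H0 at depth 16
  add 234.110.0.0/20 -> H0 at depth 20
  Q 133.0.160.13: descend 100001010000000010100 ; hops seen [H3,H0,H0] ; pick H0
  - 234.110.4.32/28 clear@28
  add 234.0.0.0/8 -> H0 at depth 8
  Q 234.110.0.148: descend 111010100110111000000 ; hops seen [H3,H0,H2,H0,H1,H0] ; pick H0
  Q 234.96.0.82: descend 111010100110 ; hops seen [H3,H0,H2] ; pick H2
  Q 133.0.160.0: descend 100001010000000010100 ; hops seen [H3,H0,H0] ; pick H0

== LOOKUPS ==
["H2","H2","H2","H2","H2","H1","H2","H1","H0","H0","H2","H0"]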